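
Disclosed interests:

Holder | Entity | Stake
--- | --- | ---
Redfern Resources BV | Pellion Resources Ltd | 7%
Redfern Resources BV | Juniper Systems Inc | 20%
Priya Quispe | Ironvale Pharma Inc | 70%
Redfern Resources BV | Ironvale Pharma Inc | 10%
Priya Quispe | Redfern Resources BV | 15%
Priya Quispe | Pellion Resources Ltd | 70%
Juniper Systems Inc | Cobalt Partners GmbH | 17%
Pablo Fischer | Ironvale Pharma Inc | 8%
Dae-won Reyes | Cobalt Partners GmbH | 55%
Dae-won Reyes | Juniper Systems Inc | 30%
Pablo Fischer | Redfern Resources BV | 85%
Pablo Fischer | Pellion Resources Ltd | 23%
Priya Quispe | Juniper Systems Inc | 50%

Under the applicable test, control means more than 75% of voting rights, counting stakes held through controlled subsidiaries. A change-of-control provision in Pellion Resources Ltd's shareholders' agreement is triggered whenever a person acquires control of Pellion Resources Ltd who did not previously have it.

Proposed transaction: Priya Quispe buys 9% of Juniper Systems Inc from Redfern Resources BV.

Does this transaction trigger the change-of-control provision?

No

The purchase adds only to Priya's holdings (Redfern's stake shrinks), so Priya is the only person who could newly come to control Pellion.
Priya's largest direct stake is 70% in Pellion, which does not meet the threshold, so Priya controls no company.
In Pellion, Priya's side holds only 70%, not > 75%.
So before the transaction, Priya does not control Pellion.
After the purchase, Priya's direct stake in Juniper rises to 50% + 9% = 59%, and Redfern's stake falls to 11%.
Priya's side now holds 59% of Juniper, not > 75%, so Priya still does not control Juniper.
After the transaction, Priya's side holds 70% of Pellion, not > 75%, so Priya still does not control Pellion.
No new person acquires control, so the clause is not triggered.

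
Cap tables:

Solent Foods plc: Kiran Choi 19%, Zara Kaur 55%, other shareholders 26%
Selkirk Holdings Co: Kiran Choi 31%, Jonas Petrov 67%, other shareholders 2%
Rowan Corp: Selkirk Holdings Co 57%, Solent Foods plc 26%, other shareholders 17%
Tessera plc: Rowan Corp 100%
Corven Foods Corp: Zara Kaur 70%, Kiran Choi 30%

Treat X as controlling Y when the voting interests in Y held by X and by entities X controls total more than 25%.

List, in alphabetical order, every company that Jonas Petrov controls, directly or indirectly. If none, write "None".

Rowan Corp, Selkirk Holdings Co, Tessera plc

Jonas holds 67% of Selkirk, so Jonas controls Selkirk.
Selkirk holds 57% of Rowan, so Jonas controls Rowan.
Rowan holds 100% of Tessera, so Jonas controls Tessera.
No other company's threshold is met.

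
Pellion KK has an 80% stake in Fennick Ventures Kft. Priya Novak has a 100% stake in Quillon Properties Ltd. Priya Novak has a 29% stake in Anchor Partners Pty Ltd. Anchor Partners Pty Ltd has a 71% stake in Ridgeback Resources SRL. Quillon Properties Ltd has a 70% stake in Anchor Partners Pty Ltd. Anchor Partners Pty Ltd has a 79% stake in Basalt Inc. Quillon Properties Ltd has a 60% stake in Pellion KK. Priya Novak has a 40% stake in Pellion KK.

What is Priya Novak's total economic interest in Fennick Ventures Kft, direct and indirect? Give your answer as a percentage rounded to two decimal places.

Priya reaches Fennick along 2 paths.
Via Pellion: 40% × 80% = 32%.
Via Quillon → Pellion: 100% × 60% × 80% = 48%.
Total: 32% + 48% = 80%.
Rounded: 80.00%.

80.00%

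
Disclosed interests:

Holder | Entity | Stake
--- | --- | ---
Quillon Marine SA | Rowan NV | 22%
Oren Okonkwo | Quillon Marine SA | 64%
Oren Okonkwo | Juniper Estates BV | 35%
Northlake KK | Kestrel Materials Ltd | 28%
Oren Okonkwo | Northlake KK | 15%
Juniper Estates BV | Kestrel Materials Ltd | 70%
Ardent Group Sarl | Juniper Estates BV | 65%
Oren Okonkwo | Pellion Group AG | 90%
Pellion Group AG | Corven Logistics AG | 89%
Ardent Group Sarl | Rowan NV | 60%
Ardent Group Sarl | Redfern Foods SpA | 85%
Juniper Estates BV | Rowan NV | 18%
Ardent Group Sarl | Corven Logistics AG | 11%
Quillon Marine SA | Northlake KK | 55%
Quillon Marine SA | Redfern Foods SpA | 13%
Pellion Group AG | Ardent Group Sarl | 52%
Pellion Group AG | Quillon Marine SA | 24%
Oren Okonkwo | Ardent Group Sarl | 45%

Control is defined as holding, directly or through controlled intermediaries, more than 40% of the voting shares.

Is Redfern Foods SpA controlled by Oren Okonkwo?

Yes

Oren holds 90% of Pellion, so Oren controls Pellion.
Oren and Pellion together hold 45% + 52% = 97% of Ardent, so Oren controls Ardent.
Oren and Pellion together hold 64% + 24% = 88% of Quillon, so Oren controls Quillon.
Ardent and Quillon together hold 85% + 13% = 98% of Redfern, so Oren controls Redfern.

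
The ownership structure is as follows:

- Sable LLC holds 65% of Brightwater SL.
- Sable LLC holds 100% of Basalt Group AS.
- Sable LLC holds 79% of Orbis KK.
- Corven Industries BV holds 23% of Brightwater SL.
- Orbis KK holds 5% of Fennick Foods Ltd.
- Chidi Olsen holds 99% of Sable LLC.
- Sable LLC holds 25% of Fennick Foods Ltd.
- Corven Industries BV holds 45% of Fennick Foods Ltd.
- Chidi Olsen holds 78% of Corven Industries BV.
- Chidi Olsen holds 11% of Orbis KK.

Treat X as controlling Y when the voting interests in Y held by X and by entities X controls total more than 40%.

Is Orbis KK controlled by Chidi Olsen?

Chidi holds 99% of Sable, so Chidi controls Sable.
Chidi and Sable together hold 11% + 79% = 90% of Orbis, so Chidi controls Orbis.

Yes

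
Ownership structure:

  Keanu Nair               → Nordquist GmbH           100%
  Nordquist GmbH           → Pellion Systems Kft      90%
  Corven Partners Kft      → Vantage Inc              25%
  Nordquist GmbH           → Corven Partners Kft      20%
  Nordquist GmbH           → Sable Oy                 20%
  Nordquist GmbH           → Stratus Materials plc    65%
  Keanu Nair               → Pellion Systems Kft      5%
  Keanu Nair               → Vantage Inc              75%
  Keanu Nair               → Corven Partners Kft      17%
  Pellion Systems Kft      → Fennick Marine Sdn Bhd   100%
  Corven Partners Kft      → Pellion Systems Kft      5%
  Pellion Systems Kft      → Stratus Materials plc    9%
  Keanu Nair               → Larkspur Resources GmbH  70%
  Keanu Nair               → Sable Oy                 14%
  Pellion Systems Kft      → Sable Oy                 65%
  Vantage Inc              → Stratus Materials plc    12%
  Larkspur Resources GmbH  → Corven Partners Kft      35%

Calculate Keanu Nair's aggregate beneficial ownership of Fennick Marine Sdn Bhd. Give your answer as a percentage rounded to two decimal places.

98.08%

Keanu reaches Fennick along 5 paths.
Via Pellion: 5% × 100% = 5%.
Via Corven → Pellion: 17% × 5% × 100% = 0.85%.
Via Larkspur → Corven → Pellion: 70% × 35% × 5% × 100% = 1.225%.
Via Nordquist → Corven → Pellion: 100% × 20% × 5% × 100% = 1%.
Via Nordquist → Pellion: 100% × 90% × 100% = 90%.
Total: 5% + 0.85% + 1.225% + 1% + 90% = 98.075%.
Rounded: 98.08%.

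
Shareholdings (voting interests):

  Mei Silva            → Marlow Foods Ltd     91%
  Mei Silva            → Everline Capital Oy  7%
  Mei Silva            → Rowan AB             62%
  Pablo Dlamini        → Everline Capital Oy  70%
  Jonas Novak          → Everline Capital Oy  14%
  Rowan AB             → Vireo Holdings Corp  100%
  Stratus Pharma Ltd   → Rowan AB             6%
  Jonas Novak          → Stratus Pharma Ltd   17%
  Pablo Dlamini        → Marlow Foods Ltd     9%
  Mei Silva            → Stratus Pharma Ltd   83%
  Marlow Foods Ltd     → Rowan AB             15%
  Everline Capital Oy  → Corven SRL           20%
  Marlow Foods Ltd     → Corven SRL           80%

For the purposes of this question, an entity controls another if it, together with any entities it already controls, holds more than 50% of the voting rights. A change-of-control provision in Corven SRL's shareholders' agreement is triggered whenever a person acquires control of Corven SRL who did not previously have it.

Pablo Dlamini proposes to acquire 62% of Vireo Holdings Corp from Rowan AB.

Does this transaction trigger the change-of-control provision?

The purchase adds only to Pablo's holdings (Rowan's stake shrinks), so Pablo is the only person who could newly come to control Corven.
Pablo holds 70% of Everline, so Pablo controls Everline.
In Corven, Pablo's side holds only 20%, not > 50%.
So before the transaction, Pablo does not control Corven.
After the purchase, Pablo holds 62% of Vireo directly, and Rowan's stake falls to 38%.
Pablo holds 62% of Vireo, so Pablo controls Vireo.
After the transaction, Pablo's side holds 20% of Corven, not > 50%, so Pablo still does not control Corven.
No new person acquires control, so the clause is not triggered.

No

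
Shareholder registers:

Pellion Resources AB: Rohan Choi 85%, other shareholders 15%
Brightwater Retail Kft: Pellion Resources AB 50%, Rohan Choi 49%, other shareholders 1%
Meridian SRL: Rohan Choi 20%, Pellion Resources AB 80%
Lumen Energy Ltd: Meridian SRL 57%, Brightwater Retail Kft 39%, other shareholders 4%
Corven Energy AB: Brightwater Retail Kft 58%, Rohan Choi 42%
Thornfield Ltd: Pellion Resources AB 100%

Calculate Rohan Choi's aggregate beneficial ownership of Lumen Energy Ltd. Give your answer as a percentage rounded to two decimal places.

85.85%

Rohan reaches Lumen along 4 paths.
Via Meridian: 20% × 57% = 11.4%.
Via Pellion → Meridian: 85% × 80% × 57% = 38.76%.
Via Pellion → Brightwater: 85% × 50% × 39% = 16.575%.
Via Brightwater: 49% × 39% = 19.11%.
Total: 11.4% + 38.76% + 16.575% + 19.11% = 85.845%.
Rounded: 85.85%.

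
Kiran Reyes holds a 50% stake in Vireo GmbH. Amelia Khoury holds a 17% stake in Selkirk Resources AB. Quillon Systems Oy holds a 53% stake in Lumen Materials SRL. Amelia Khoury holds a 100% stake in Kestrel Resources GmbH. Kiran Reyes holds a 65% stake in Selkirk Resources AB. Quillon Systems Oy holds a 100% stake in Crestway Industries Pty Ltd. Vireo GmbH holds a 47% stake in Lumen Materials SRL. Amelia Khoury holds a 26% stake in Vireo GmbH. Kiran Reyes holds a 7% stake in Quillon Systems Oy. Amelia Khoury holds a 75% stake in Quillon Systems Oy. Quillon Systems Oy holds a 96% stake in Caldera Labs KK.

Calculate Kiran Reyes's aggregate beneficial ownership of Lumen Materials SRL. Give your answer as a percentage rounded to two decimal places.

Kiran reaches Lumen along 2 paths.
Via Quillon: 7% × 53% = 3.71%.
Via Vireo: 50% × 47% = 23.5%.
Total: 3.71% + 23.5% = 27.21%.

27.21%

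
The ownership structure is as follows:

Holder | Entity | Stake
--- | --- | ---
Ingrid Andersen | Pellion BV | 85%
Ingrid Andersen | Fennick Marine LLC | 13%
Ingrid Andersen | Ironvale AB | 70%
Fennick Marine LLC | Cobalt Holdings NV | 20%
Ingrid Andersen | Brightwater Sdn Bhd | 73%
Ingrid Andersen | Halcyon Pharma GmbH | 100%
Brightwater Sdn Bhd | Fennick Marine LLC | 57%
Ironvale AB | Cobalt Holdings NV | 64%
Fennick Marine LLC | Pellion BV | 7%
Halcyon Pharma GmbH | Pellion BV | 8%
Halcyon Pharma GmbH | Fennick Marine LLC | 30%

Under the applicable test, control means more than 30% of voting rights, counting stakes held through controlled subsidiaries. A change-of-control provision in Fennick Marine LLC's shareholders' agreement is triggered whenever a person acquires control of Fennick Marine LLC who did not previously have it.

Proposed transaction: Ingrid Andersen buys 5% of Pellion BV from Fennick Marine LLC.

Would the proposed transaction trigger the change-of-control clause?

The purchase adds only to Ingrid's holdings (Fennick's stake shrinks), so Ingrid is the only person who could newly come to control Fennick.
Ingrid holds 100% of Halcyon, so Ingrid controls Halcyon.
Ingrid holds 73% of Brightwater, so Ingrid controls Brightwater.
Ingrid and Brightwater and Halcyon together hold 13% + 57% + 30% = 100% of Fennick, so Ingrid controls Fennick.
So Ingrid already controls Fennick before the transaction.
After the purchase, Ingrid's direct stake in Pellion rises to 85% + 5% = 90%, and Fennick's stake falls to 2%.
Ingrid controlled Fennick already, so this is not a new person acquiring control; every other person's position is unchanged or reduced.
No new person acquires control, so the clause is not triggered.

No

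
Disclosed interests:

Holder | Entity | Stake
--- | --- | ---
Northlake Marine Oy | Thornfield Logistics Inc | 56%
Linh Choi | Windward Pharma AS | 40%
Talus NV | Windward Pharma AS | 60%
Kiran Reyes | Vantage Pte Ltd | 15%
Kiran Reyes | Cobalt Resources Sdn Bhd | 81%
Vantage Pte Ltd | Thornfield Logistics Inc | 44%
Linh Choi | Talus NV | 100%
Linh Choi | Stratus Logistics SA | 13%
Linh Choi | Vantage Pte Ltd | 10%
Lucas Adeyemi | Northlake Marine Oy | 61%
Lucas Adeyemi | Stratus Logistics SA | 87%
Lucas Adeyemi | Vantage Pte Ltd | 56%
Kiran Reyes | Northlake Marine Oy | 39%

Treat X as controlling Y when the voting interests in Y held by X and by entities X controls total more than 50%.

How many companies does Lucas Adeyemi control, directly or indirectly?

Lucas holds 87% of Stratus, so Lucas controls Stratus.
Lucas holds 56% of Vantage, so Lucas controls Vantage.
Lucas holds 61% of Northlake, so Lucas controls Northlake.
Vantage and Northlake together hold 44% + 56% = 100% of Thornfield, so Lucas controls Thornfield.
No other company's threshold is met.
Lucas controls 4 companies.

4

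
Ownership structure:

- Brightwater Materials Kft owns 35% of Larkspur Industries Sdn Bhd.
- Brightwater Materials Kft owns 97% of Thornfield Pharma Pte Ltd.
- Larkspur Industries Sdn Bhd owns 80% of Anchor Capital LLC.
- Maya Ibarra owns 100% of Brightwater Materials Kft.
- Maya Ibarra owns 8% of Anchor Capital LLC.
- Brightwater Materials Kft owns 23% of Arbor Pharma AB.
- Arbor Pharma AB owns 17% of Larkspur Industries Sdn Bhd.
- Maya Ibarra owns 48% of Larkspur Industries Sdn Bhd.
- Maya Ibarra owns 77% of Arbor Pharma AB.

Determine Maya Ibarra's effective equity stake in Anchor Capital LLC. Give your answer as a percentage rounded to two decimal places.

Maya reaches Anchor along 5 paths.
Via Larkspur: 48% × 80% = 38.4%.
Via Brightwater → Larkspur: 100% × 35% × 80% = 28%.
Via Arbor → Larkspur: 77% × 17% × 80% = 10.472%.
Via Brightwater → Arbor → Larkspur: 100% × 23% × 17% × 80% = 3.128%.
Direct stake: 8% = 8%.
Total: 38.4% + 28% + 10.472% + 3.128% + 8% = 88%.
Rounded: 88.00%.

88.00%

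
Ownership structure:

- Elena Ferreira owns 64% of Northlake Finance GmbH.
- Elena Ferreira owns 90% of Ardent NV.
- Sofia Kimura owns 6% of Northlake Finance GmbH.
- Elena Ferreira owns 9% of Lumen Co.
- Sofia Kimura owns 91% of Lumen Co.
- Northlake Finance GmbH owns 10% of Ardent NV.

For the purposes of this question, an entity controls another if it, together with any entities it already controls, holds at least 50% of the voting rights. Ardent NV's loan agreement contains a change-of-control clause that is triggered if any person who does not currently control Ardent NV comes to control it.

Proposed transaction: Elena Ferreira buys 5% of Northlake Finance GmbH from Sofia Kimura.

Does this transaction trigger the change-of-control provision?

The purchase adds only to Elena's holdings (Sofia's stake shrinks), so Elena is the only person who could newly come to control Ardent.
Elena holds 64% of Northlake, so Elena controls Northlake.
Northlake and Elena together hold 10% + 90% = 100% of Ardent, so Elena controls Ardent.
So Elena already controls Ardent before the transaction.
After the purchase, Elena's direct stake in Northlake rises to 64% + 5% = 69%, and Sofia's stake falls to 1%.
Elena controlled Ardent already, so this is not a new person acquiring control; every other person's position is unchanged or reduced.
No new person acquires control, so the clause is not triggered.

No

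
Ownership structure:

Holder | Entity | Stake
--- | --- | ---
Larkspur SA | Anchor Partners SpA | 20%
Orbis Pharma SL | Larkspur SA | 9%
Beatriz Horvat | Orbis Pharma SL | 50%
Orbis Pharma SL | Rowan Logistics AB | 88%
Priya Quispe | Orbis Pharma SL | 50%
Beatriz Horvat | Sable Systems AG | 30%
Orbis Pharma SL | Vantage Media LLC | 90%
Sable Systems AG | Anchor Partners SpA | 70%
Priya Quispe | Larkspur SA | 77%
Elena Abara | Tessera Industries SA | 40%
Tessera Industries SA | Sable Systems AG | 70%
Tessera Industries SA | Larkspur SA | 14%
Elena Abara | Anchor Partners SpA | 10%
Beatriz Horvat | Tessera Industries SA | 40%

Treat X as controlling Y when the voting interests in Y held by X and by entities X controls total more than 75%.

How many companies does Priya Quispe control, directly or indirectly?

Priya holds 77% of Larkspur, so Priya controls Larkspur.
No other company's threshold is met.
Priya controls 1 company.

1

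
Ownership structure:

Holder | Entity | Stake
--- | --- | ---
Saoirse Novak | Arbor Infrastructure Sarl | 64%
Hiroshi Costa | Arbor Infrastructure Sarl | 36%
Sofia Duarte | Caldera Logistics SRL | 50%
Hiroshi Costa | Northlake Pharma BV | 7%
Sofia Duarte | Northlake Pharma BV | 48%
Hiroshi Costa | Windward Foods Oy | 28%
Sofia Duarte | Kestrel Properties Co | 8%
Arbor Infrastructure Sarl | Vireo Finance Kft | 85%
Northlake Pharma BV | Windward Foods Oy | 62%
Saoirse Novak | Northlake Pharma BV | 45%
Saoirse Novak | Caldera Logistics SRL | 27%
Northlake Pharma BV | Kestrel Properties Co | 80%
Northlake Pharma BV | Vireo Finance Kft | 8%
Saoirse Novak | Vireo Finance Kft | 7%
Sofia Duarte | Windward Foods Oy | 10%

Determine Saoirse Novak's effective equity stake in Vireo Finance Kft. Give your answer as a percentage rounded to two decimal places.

65.00%

Saoirse reaches Vireo along 3 paths.
Via Northlake: 45% × 8% = 3.6%.
Direct stake: 7% = 7%.
Via Arbor: 64% × 85% = 54.4%.
Total: 3.6% + 7% + 54.4% = 65%.
Rounded: 65.00%.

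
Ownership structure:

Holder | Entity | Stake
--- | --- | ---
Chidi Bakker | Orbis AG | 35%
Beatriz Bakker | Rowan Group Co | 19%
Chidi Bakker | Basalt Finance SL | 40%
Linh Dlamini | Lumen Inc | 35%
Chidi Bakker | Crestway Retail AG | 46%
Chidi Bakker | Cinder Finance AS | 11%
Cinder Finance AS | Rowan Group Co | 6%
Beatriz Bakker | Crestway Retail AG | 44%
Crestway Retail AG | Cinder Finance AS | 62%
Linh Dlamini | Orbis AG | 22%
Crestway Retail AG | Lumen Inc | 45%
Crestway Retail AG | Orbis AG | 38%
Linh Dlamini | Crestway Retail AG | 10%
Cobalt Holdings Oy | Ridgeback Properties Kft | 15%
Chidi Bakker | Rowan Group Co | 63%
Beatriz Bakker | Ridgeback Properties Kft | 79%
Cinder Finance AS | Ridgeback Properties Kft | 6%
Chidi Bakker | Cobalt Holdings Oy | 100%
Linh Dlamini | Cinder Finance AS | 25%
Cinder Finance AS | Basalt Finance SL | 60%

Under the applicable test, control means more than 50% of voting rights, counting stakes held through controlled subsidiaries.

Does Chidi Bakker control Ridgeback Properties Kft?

Chidi holds 63% of Rowan, so Chidi controls Rowan.
Chidi holds 100% of Cobalt, so Chidi controls Cobalt.
In Ridgeback, Chidi's side holds only 15%, not > 50%.
So Chidi does not control Ridgeback.

No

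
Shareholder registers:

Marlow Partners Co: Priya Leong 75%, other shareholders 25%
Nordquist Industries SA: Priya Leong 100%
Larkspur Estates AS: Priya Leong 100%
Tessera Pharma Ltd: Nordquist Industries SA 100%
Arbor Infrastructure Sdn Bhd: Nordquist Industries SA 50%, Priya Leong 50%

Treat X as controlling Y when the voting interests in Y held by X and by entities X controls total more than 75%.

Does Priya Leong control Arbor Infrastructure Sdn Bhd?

Yes

Priya holds 100% of Nordquist, so Priya controls Nordquist.
Nordquist and Priya together hold 50% + 50% = 100% of Arbor, so Priya controls Arbor.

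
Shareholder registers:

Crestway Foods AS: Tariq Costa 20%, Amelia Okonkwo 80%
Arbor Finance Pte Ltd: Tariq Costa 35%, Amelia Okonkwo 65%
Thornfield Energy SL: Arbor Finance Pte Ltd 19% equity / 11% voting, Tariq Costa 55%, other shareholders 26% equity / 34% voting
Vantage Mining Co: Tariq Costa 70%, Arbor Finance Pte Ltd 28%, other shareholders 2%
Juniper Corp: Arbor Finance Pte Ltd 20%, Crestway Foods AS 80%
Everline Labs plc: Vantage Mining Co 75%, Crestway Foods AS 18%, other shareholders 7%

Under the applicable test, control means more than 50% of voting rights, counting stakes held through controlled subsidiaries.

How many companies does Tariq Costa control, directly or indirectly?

3

Tariq holds 55% of Thornfield, so Tariq controls Thornfield.
Tariq holds 70% of Vantage, so Tariq controls Vantage.
Vantage holds 75% of Everline, so Tariq controls Everline.
No other company's threshold is met.
Tariq controls 3 companies.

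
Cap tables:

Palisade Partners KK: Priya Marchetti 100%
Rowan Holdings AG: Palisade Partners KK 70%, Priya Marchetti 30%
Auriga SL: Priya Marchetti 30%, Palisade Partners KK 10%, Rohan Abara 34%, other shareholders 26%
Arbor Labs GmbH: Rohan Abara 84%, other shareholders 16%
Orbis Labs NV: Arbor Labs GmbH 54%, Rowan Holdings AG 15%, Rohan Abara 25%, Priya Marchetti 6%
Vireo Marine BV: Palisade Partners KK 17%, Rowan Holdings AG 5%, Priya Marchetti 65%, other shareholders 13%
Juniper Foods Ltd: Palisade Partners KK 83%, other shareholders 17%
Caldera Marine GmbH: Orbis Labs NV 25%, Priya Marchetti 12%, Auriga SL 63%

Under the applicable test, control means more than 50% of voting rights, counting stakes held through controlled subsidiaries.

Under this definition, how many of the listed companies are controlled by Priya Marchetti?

Priya holds 100% of Palisade, so Priya controls Palisade.
Palisade and Priya together hold 70% + 30% = 100% of Rowan, so Priya controls Rowan.
Palisade and Rowan and Priya together hold 17% + 5% + 65% = 87% of Vireo, so Priya controls Vireo.
Palisade holds 83% of Juniper, so Priya controls Juniper.
No other company's threshold is met.
Priya controls 4 companies.

4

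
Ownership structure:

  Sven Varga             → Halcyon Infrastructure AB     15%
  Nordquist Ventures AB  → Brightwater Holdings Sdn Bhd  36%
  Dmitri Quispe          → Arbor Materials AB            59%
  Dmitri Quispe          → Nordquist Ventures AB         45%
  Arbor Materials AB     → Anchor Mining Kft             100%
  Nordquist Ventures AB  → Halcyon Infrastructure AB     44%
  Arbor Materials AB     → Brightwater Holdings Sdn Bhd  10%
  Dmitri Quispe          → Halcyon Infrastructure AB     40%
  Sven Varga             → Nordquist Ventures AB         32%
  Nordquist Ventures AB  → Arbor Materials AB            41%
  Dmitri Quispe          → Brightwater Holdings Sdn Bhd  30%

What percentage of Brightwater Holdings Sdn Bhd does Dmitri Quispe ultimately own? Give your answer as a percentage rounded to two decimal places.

Dmitri reaches Brightwater along 4 paths.
Via Nordquist: 45% × 36% = 16.2%.
Via Arbor: 59% × 10% = 5.9%.
Via Nordquist → Arbor: 45% × 41% × 10% = 1.845%.
Direct stake: 30% = 30%.
Total: 16.2% + 5.9% + 1.845% + 30% = 53.945%.
Rounded: 53.95%.

53.95%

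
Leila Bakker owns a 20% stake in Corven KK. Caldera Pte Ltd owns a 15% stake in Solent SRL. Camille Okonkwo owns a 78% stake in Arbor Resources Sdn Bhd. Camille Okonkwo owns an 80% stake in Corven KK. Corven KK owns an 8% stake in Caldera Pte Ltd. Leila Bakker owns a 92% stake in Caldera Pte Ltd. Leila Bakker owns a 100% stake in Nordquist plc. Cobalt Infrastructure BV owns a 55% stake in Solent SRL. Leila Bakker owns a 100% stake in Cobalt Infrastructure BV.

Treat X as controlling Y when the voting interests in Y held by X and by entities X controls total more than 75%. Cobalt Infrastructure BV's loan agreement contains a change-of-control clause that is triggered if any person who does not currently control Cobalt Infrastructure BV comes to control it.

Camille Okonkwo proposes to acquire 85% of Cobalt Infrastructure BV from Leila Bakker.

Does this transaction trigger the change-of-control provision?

Yes

The purchase adds only to Camille's holdings (Leila's stake shrinks), so Camille is the only person who could newly come to control Cobalt.
Camille holds 80% of Corven, so Camille controls Corven.
Camille holds 78% of Arbor, so Camille controls Arbor.
Neither Camille nor any entity Camille controls holds any voting interest in Cobalt.
So before the transaction, Camille does not control Cobalt.
After the purchase, Camille holds 85% of Cobalt directly, and Leila's stake falls to 15%.
Camille holds 85% of Cobalt, so Camille controls Cobalt.
Camille did not control Cobalt before and does after, so the clause is triggered.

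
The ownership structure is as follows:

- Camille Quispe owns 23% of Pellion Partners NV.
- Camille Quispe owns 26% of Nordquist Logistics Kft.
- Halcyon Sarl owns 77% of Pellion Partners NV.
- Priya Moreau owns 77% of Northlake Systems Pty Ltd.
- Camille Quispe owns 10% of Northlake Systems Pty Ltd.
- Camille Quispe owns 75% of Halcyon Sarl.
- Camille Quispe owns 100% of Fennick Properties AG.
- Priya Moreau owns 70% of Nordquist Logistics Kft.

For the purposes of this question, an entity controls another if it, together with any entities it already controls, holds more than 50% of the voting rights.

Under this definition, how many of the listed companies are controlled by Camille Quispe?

3

Camille holds 75% of Halcyon, so Camille controls Halcyon.
Camille holds 100% of Fennick, so Camille controls Fennick.
Camille and Halcyon together hold 23% + 77% = 100% of Pellion, so Camille controls Pellion.
No other company's threshold is met.
Camille controls 3 companies.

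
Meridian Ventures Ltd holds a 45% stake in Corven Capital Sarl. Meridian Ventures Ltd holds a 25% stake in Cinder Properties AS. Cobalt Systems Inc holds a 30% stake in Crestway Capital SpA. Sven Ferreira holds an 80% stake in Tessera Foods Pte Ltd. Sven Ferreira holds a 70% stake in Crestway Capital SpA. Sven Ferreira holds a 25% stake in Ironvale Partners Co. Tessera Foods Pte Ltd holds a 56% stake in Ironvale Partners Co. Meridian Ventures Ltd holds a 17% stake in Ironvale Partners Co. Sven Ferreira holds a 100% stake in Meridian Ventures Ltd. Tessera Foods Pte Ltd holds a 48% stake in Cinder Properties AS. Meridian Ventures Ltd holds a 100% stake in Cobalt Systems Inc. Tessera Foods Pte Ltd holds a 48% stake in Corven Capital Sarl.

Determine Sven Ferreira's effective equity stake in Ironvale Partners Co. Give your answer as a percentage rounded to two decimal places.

Sven reaches Ironvale along 3 paths.
Direct stake: 25% = 25%.
Via Tessera: 80% × 56% = 44.8%.
Via Meridian: 100% × 17% = 17%.
Total: 25% + 44.8% + 17% = 86.8%.
Rounded: 86.80%.

86.80%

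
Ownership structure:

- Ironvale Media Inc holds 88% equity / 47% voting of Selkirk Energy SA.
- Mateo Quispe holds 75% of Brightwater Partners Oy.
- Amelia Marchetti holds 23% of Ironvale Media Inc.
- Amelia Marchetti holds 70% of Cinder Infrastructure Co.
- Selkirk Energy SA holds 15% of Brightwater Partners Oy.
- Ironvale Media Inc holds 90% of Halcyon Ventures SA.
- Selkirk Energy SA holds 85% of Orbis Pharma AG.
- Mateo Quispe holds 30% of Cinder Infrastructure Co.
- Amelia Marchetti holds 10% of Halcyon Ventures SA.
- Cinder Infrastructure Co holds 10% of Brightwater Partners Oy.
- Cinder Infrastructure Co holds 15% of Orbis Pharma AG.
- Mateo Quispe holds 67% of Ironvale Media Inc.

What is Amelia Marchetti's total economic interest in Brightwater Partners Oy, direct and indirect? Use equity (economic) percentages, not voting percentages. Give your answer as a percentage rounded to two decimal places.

Amelia reaches Brightwater along 2 paths.
Via Cinder: 70% × 10% = 7%.
Via Ironvale → Selkirk: 23% × 88% × 15% = 3.036%.
Total: 7% + 3.036% = 10.036%.
Rounded: 10.04%.

10.04%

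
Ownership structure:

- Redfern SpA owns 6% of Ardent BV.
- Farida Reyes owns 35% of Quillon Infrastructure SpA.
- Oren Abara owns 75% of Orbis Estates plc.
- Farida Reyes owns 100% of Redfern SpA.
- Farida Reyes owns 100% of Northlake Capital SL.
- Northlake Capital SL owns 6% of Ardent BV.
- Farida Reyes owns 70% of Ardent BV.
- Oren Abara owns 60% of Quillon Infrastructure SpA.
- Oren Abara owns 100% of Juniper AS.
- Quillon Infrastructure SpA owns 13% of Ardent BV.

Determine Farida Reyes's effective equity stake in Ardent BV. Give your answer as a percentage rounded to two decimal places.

Farida reaches Ardent along 4 paths.
Direct stake: 70% = 70%.
Via Northlake: 100% × 6% = 6%.
Via Quillon: 35% × 13% = 4.55%.
Via Redfern: 100% × 6% = 6%.
Total: 70% + 6% + 4.55% + 6% = 86.55%.

86.55%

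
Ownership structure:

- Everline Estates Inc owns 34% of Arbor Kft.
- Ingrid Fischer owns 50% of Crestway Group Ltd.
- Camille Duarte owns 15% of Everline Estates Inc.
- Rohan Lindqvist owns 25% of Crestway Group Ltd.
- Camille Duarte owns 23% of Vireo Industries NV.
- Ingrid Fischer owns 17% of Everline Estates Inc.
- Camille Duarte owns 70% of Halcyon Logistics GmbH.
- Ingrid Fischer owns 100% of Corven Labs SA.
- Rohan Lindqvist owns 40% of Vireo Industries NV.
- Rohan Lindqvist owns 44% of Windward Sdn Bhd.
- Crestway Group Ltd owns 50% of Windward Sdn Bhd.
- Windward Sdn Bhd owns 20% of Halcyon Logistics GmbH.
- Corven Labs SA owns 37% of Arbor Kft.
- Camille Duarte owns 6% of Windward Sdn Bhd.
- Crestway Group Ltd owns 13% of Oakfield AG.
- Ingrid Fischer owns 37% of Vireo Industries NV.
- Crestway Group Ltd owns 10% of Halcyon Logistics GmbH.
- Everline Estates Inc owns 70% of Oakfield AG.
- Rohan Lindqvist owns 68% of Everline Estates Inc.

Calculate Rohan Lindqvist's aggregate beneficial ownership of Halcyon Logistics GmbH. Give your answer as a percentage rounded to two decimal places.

Rohan reaches Halcyon along 3 paths.
Via Crestway → Windward: 25% × 50% × 20% = 2.5%.
Via Windward: 44% × 20% = 8.8%.
Via Crestway: 25% × 10% = 2.5%.
Total: 2.5% + 8.8% + 2.5% = 13.8%.
Rounded: 13.80%.

13.80%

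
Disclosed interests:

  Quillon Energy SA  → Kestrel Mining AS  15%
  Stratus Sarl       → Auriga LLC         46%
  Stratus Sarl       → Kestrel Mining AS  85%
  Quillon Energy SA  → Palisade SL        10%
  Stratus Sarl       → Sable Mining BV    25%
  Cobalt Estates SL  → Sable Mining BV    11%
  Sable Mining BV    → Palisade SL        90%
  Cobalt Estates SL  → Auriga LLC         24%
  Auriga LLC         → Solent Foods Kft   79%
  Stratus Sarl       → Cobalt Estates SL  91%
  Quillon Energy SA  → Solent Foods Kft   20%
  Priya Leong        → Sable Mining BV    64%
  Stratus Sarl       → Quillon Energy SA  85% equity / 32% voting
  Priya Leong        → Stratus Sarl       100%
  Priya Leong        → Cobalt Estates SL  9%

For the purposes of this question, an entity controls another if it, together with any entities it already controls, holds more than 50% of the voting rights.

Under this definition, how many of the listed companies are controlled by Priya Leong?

Priya holds 100% of Stratus, so Priya controls Stratus.
Priya and Stratus together hold 9% + 91% = 100% of Cobalt, so Priya controls Cobalt.
Priya and Cobalt and Stratus together hold 64% + 11% + 25% = 100% of Sable, so Priya controls Sable.
Sable holds 90% of Palisade, so Priya controls Palisade.
Cobalt and Stratus together hold 24% + 46% = 70% of Auriga, so Priya controls Auriga.
Stratus holds 85% of Kestrel, so Priya controls Kestrel.
Auriga holds 79% of Solent, so Priya controls Solent.
No other company's threshold is met.
Priya controls 7 companies.

7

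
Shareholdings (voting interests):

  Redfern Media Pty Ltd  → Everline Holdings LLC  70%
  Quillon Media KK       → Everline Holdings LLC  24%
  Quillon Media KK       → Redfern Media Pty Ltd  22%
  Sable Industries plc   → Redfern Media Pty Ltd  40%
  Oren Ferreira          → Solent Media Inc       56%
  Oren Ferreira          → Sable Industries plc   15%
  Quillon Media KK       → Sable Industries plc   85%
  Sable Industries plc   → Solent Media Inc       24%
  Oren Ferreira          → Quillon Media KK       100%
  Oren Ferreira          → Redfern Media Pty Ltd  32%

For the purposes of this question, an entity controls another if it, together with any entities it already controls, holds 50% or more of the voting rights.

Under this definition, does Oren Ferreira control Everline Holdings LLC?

Yes

Oren holds 100% of Quillon, so Oren controls Quillon.
Oren and Quillon together hold 15% + 85% = 100% of Sable, so Oren controls Sable.
Sable and Oren and Quillon together hold 40% + 32% + 22% = 94% of Redfern, so Oren controls Redfern.
Quillon and Redfern together hold 24% + 70% = 94% of Everline, so Oren controls Everline.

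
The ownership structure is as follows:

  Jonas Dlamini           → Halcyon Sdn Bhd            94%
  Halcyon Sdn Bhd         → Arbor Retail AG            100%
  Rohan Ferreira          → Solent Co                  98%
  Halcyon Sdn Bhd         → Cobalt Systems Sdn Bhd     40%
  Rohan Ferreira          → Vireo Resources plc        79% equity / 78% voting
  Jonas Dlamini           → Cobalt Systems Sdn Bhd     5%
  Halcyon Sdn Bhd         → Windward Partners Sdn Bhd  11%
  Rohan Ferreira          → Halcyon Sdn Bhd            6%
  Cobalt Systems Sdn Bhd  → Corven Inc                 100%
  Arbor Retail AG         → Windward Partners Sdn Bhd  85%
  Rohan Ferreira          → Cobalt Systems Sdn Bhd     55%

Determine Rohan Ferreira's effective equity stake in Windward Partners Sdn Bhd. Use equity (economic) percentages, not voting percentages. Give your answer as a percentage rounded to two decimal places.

5.76%

Rohan reaches Windward along 2 paths.
Via Halcyon: 6% × 11% = 0.66%.
Via Halcyon → Arbor: 6% × 100% × 85% = 5.1%.
Total: 0.66% + 5.1% = 5.76%.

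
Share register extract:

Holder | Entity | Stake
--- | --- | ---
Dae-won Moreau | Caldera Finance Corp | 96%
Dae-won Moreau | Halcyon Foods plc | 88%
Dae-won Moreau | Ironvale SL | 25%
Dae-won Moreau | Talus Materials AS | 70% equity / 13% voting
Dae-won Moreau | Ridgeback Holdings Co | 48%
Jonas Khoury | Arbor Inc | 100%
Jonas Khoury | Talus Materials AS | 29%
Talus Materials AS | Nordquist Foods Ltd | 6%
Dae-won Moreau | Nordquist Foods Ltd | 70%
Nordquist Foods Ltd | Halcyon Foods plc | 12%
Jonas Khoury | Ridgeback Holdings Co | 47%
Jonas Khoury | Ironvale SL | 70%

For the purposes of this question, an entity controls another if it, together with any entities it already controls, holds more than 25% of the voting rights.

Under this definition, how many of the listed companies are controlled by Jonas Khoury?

Jonas holds 70% of Ironvale, so Jonas controls Ironvale.
Jonas holds 47% of Ridgeback, so Jonas controls Ridgeback.
Jonas holds 29% of Talus, so Jonas controls Talus.
Jonas holds 100% of Arbor, so Jonas controls Arbor.
No other company's threshold is met.
Jonas controls 4 companies.

4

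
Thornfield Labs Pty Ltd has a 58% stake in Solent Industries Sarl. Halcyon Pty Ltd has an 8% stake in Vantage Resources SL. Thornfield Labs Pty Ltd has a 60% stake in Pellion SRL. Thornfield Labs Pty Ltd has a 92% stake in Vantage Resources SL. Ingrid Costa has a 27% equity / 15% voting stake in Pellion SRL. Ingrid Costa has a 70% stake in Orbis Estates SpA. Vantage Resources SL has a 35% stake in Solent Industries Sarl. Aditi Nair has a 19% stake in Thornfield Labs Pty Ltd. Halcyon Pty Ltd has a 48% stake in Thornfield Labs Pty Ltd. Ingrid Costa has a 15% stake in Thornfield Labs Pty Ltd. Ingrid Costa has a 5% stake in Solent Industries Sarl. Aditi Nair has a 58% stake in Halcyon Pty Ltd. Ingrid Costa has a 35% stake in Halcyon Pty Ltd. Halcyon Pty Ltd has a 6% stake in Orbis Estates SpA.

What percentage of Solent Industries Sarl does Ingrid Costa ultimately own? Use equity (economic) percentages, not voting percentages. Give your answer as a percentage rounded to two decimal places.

34.66%

Ingrid reaches Solent along 6 paths.
Via Halcyon → Thornfield → Vantage: 35% × 48% × 92% × 35% = 5.4096%.
Via Thornfield → Vantage: 15% × 92% × 35% = 4.83%.
Via Halcyon → Vantage: 35% × 8% × 35% = 0.98%.
Direct stake: 5% = 5%.
Via Halcyon → Thornfield: 35% × 48% × 58% = 9.744%.
Via Thornfield: 15% × 58% = 8.7%.
Total: 5.4096% + 4.83% + 0.98% + 5% + 9.744% + 8.7% = 34.6636%.
Rounded: 34.66%.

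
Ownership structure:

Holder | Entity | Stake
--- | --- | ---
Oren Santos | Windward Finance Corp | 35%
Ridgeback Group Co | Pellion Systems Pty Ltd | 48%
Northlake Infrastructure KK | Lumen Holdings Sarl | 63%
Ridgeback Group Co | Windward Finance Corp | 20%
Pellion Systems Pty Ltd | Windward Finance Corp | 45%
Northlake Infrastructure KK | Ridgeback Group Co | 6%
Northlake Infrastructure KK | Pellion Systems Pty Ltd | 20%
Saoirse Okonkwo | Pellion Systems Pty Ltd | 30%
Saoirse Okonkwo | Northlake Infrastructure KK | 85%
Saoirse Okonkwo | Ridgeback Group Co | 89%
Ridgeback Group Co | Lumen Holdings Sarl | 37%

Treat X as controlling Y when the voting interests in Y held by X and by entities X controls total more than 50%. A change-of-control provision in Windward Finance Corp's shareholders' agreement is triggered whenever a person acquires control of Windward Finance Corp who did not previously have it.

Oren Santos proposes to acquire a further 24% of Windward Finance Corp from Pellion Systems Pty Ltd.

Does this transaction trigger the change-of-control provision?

Yes

The purchase adds only to Oren's holdings (Pellion's stake shrinks), so Oren is the only person who could newly come to control Windward.
Oren's largest direct stake is 35% in Windward, which does not meet the threshold, so Oren controls no company.
In Windward, Oren's side holds only 35%, not > 50%.
So before the transaction, Oren does not control Windward.
After the purchase, Oren's direct stake in Windward rises to 35% + 24% = 59%, and Pellion's stake falls to 21%.
Oren holds 59% of Windward, so Oren controls Windward.
Oren did not control Windward before and does after, so the clause is triggered.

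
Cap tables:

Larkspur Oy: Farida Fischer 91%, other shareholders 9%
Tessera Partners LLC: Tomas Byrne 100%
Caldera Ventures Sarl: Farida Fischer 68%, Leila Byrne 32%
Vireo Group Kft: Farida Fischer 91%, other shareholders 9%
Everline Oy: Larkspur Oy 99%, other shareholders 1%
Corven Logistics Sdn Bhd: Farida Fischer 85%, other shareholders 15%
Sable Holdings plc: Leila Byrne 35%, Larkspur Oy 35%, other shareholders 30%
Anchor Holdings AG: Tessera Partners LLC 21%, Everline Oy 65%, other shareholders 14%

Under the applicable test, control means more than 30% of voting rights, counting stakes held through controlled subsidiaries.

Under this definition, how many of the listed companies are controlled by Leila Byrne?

2

Leila holds 32% of Caldera, so Leila controls Caldera.
Leila holds 35% of Sable, so Leila controls Sable.
No other company's threshold is met.
Leila controls 2 companies.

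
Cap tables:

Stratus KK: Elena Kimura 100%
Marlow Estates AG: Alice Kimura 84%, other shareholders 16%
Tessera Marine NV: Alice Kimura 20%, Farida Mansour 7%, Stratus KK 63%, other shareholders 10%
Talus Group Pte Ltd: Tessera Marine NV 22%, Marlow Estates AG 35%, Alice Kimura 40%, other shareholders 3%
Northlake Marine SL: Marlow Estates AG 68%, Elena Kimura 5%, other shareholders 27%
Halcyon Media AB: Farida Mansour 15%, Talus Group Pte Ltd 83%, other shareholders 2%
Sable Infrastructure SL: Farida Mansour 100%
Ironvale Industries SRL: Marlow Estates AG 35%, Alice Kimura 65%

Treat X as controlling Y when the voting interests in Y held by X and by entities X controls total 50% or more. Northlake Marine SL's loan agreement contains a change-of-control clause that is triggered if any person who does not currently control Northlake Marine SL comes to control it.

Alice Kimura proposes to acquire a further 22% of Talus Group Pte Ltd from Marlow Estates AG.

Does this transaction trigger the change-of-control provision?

The purchase adds only to Alice's holdings (Marlow's stake shrinks), so Alice is the only person who could newly come to control Northlake.
Alice holds 84% of Marlow, so Alice controls Marlow.
Marlow holds 68% of Northlake, so Alice controls Northlake.
So Alice already controls Northlake before the transaction.
After the purchase, Alice's direct stake in Talus rises to 40% + 22% = 62%, and Marlow's stake falls to 13%.
Alice controlled Northlake already, so this is not a new person acquiring control; every other person's position is unchanged or reduced.
No new person acquires control, so the clause is not triggered.

No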